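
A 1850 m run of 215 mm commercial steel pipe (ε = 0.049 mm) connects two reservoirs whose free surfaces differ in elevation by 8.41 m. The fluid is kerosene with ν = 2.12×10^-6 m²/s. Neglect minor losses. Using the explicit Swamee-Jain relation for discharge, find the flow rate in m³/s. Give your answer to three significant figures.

Swamee-Jain (Type II): Q = -0.965·√(gD⁵h_f/L)·ln[ε/(3.7D) + √(3.17ν²L/(gD³h_f))]
√(gD⁵h_f/L) = √(9.81·0.215⁵·8.41/1850) = 0.004526
ε/(3.7D) = 6.16×10^-5; √(3.17ν²L/(gD³h_f)) = 1.79×10^-4
Q = -0.965·0.004526·ln(2.409×10^-4) = 0.03639 m³/s
Check: V = 1.00 m/s, Re = 1.02×10^5, f = 0.01909, h_f = 8.41 m ≈ 8.41 m ✓

Q ≈ 0.0364 m³/s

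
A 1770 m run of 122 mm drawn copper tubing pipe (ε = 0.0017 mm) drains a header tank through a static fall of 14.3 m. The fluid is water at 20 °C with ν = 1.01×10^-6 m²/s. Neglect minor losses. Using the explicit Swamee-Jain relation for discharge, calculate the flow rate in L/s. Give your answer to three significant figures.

Q ≈ 12.4 L/s

Swamee-Jain (Type II): Q = -0.965·√(gD⁵h_f/L)·ln[ε/(3.7D) + √(3.17ν²L/(gD³h_f))]
√(gD⁵h_f/L) = √(9.81·0.122⁵·14.3/1770) = 0.001464
ε/(3.7D) = 3.77×10^-6; √(3.17ν²L/(gD³h_f)) = 1.50×10^-4
Q = -0.965·0.001464·ln(1.537×10^-4) = 0.01240 m³/s
Check: V = 1.06 m/s, Re = 1.28×10^5, f = 0.01707, h_f = 14.2 m ≈ 14.3 m ✓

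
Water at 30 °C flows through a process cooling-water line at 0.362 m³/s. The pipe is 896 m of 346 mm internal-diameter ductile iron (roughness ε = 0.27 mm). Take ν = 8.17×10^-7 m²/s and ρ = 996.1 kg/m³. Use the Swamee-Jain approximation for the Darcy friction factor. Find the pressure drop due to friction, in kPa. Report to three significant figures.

V = 4Q/(πD²) = 4·0.362/(π·0.346²) = 3.850 m/s
Re = VD/ν = 3.850·0.346/8.17×10^-7 = 1.63×10^6 → turbulent
ε/D = 0.27/346 = 7.80×10^-4
Swamee-Jain: f = 0.01880
h_f = f(L/D)V²/(2g) = 0.01880·(896/0.346)·3.850²/(2·9.81) = 36.78 m
Δp = ρg·h_f = 996.1·9.81·36.78 = 359.4 kPa

Δp ≈ 359 kPa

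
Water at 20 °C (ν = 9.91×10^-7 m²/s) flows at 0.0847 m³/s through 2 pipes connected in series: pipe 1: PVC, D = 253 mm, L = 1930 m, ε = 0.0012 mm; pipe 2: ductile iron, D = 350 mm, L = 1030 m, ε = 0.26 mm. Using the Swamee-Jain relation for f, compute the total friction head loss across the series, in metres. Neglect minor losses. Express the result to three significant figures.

H ≈ 17.2 m

Pipe 1: V = 1.685 m/s, Re = 4.30×10^5, ε/D = 4.74×10^-6, f = 0.01352, h_1 = f(L/D)V²/2g = 14.92 m
Pipe 2: V = 0.8804 m/s, Re = 3.11×10^5, ε/D = 7.43×10^-4, f = 0.01956, h_2 = f(L/D)V²/2g = 2.274 m
Series → Q common, losses add: H = Σh = 17.20 m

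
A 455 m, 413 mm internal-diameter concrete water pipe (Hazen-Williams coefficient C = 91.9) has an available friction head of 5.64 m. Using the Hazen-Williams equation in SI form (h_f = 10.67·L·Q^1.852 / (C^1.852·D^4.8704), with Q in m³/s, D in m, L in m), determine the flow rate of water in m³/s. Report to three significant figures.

Rearranging: Q = [h_f·C^1.852·D^4.8704 / (10.67·L)]^(1/1.852)
Q = [5.64·91.9^1.852·0.413^4.8704 / (10.67·455)]^0.540 = 0.2337 m³/s

Q ≈ 0.234 m³/s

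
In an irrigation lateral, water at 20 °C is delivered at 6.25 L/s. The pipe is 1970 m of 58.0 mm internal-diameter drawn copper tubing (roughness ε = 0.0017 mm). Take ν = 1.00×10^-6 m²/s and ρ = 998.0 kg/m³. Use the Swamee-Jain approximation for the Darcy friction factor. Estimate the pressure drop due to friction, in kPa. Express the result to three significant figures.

Δp ≈ 1610 kPa

V = 4Q/(πD²) = 4·0.00625/(π·0.0580²) = 2.366 m/s
Re = VD/ν = 2.366·0.0580/1.00×10^-6 = 1.37×10^5 → turbulent
ε/D = 0.0017/58.0 = 2.93×10^-5
Swamee-Jain: f = 0.01695
h_f = f(L/D)V²/(2g) = 0.01695·(1970/0.0580)·2.366²/(2·9.81) = 164.2 m
Δp = ρg·h_f = 998.0·9.81·164.2 = 1608 kPa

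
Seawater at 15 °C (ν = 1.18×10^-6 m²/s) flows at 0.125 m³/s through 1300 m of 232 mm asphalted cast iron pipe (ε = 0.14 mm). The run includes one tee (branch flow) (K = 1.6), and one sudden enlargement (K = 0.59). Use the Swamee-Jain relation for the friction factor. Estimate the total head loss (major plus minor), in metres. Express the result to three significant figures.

V = 4Q/(πD²) = 2.957 m/s; V²/2g = 0.4456 m
Re = 5.81×10^5, ε/D = 6.03×10^-4 → f = 0.01828 (Swamee-Jain)
Major: h_f = f(L/D)·V²/2g = 0.01828·5603·0.4456 = 45.64 m
Minor: ΣK = 2.19; h_m = ΣK·V²/2g = 0.9760 m
Total H_L = 45.64 + 0.9760 = 46.62 m

H_L ≈ 46.6 m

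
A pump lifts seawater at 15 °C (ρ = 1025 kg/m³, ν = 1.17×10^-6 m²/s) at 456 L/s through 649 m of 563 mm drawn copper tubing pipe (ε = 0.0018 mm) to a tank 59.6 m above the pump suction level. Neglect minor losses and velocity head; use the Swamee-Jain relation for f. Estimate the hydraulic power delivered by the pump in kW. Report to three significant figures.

P_hyd ≈ 284 kW

V = 4Q/(πD²) = 1.832 m/s; Re = 8.81×10^5; ε/D = 3.20×10^-6; f = 0.01193
h_f = f(L/D)V²/2g = 2.352 m
Total head H = z + h_f = 59.6 + 2.352 = 61.95 m
P_hyd = ρgQH = 1025·9.81·0.456·61.95 = 284.1 kW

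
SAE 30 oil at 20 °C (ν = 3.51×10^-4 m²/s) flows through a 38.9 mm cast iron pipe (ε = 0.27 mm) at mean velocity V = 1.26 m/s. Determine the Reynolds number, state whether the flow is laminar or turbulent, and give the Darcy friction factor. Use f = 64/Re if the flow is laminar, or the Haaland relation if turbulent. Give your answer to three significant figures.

Re = VD/ν = 1.260·0.0389/3.51×10^-4 = 140
Re < 2300 → laminar → f = 64/Re = 0.4583

Re ≈ 140; laminar; f = 64/Re ≈ 0.458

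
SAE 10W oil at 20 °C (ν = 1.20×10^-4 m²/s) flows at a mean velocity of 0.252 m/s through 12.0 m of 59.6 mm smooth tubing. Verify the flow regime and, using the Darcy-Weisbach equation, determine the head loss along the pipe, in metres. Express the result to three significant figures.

Re = VD/ν = 0.252·0.05960/1.20×10^-4 = 125 → laminar (Re < 2300)
f = 64/Re = 0.5113
h_f = f(L/D)V²/(2g) = 0.5113·(12.0/0.05960)·0.252²/(2·9.81) = 0.3332 m

h_f ≈ 0.333 m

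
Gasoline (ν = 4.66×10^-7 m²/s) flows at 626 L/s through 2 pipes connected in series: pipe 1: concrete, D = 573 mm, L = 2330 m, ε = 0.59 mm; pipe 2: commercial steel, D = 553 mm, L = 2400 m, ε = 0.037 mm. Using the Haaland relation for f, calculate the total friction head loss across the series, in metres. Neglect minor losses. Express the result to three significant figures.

H ≈ 42.0 m

Pipe 1: V = 2.428 m/s, Re = 2.98×10^6, ε/D = 0.00103, f = 0.01990, h_1 = f(L/D)V²/2g = 24.31 m
Pipe 2: V = 2.606 m/s, Re = 3.09×10^6, ε/D = 6.69×10^-5, f = 0.01180, h_2 = f(L/D)V²/2g = 17.73 m
Series → Q common, losses add: H = Σh = 42.04 m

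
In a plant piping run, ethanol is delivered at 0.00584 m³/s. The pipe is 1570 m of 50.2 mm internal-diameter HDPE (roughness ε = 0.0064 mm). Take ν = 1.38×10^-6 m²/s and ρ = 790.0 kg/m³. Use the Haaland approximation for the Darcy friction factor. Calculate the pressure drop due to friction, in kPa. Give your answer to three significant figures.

Δp ≈ 1950 kPa

V = 4Q/(πD²) = 4·0.00584/(π·0.0502²) = 2.951 m/s
Re = VD/ν = 2.951·0.0502/1.38×10^-6 = 1.07×10^5 → turbulent
ε/D = 0.0064/50.2 = 1.27×10^-4
Haaland: f = 0.01816
h_f = f(L/D)V²/(2g) = 0.01816·(1570/0.0502)·2.951²/(2·9.81) = 252.0 m
Δp = ρg·h_f = 790.0·9.81·252.0 = 1953 kPa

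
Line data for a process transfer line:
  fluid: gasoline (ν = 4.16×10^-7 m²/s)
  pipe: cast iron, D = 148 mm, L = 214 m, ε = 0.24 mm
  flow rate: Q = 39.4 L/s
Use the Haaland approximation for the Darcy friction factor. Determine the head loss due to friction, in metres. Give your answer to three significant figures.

h_f ≈ 8.68 m

V = 4Q/(πD²) = 4·0.0394/(π·0.148²) = 2.290 m/s
Re = VD/ν = 2.290·0.148/4.16×10^-7 = 8.15×10^5 → turbulent
ε/D = 0.24/148 = 0.00162
Haaland: f = 0.02244
h_f = f(L/D)V²/(2g) = 0.02244·(214/0.148)·2.290²/(2·9.81) = 8.675 m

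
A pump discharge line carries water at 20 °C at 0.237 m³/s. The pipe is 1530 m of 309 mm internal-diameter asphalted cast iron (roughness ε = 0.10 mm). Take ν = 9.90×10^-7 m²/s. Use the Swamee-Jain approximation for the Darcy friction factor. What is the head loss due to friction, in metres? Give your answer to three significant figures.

h_f ≈ 40.3 m

V = 4Q/(πD²) = 4·0.237/(π·0.309²) = 3.160 m/s
Re = VD/ν = 3.160·0.309/9.90×10^-7 = 9.86×10^5 → turbulent
ε/D = 0.10/309 = 3.24×10^-4
Swamee-Jain: f = 0.01597
h_f = f(L/D)V²/(2g) = 0.01597·(1530/0.309)·3.160²/(2·9.81) = 40.26 m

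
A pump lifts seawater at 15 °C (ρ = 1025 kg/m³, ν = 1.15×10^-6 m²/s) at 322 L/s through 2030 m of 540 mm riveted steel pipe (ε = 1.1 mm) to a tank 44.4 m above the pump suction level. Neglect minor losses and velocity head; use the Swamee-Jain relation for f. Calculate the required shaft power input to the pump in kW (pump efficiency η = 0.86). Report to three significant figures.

P_shaft ≈ 201 kW

V = 4Q/(πD²) = 1.406 m/s; Re = 6.60×10^5; ε/D = 0.00204; f = 0.02391
h_f = f(L/D)V²/2g = 9.055 m
Total head H = z + h_f = 44.4 + 9.055 = 53.45 m
P_hyd = ρgQH = 1025·9.81·0.322·53.45 = 173.1 kW
P_shaft = P_hyd/η = 173.1/0.86 = 201.3 kW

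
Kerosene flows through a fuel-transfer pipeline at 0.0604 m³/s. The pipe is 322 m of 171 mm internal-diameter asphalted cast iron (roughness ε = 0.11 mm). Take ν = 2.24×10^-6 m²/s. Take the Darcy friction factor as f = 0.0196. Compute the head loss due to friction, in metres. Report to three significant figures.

V = 4Q/(πD²) = 4·0.0604/(π·0.171²) = 2.630 m/s
h_f = f(L/D)V²/(2g) = 0.01960·(322/0.171)·2.630²/(2·9.81) = 13.01 m

h_f ≈ 13.0 m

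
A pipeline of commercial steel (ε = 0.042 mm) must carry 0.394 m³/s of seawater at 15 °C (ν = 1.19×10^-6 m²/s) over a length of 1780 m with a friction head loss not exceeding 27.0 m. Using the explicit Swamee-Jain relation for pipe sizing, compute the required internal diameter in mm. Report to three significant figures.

D ≈ 413 mm

Swamee-Jain (Type III): D = 0.66·[ε^1.25·(LQ²/(gh_f))^4.75 + ν·Q^9.4·(L/(gh_f))^5.2]^0.04
LQ²/(gh_f) = 1.043; L/(gh_f) = 6.720
Term 1 = ε^1.25·(…)^4.75 = 4.13×10^-6; Term 2 = ν·Q^9.4·(…)^5.2 = 3.76×10^-6
D = 0.66·(4.13×10^-6 + 3.76×10^-6)^0.04 = 0.4125 m = 413 mm
Check: V = 2.95 m/s, Re = 1.02×10^6, f = 0.01351, h_f = 25.8 m ≈ 27.0 m ✓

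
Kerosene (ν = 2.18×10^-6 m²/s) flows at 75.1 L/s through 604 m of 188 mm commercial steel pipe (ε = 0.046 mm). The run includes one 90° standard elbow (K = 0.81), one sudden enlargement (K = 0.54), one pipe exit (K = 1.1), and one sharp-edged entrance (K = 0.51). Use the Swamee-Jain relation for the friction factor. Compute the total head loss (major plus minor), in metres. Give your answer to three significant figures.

H_L ≈ 21.6 m

V = 4Q/(πD²) = 2.705 m/s; V²/2g = 0.3731 m
Re = 2.33×10^5, ε/D = 2.45×10^-4 → f = 0.01712 (Swamee-Jain)
Major: h_f = f(L/D)·V²/2g = 0.01712·3213·0.3731 = 20.52 m
Minor: ΣK = 2.96; h_m = ΣK·V²/2g = 1.104 m
Total H_L = 20.52 + 1.104 = 21.62 m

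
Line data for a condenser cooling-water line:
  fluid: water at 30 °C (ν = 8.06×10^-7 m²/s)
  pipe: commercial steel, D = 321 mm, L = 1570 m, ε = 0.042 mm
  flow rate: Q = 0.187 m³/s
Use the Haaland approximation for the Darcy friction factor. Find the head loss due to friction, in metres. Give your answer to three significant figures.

h_f ≈ 18.4 m

V = 4Q/(πD²) = 4·0.187/(π·0.321²) = 2.311 m/s
Re = VD/ν = 2.311·0.321/8.06×10^-7 = 9.20×10^5 → turbulent
ε/D = 0.042/321 = 1.31×10^-4
Haaland: f = 0.01384
h_f = f(L/D)V²/(2g) = 0.01384·(1570/0.321)·2.311²/(2·9.81) = 18.42 m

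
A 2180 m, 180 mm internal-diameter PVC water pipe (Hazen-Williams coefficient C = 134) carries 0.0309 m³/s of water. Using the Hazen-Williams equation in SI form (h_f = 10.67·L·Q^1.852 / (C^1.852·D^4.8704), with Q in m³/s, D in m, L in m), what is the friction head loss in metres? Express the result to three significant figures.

h_f ≈ 18.1 m

h_f = 10.67·2180·0.0309^1.852 / (134^1.852·0.180^4.8704) = 18.10 m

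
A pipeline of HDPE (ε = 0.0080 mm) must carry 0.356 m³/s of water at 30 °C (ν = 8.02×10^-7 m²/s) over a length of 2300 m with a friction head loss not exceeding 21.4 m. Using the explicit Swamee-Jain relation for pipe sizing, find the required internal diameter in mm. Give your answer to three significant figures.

Swamee-Jain (Type III): D = 0.66·[ε^1.25·(LQ²/(gh_f))^4.75 + ν·Q^9.4·(L/(gh_f))^5.2]^0.04
LQ²/(gh_f) = 1.388; L/(gh_f) = 10.96
Term 1 = ε^1.25·(…)^4.75 = 2.02×10^-6; Term 2 = ν·Q^9.4·(…)^5.2 = 1.24×10^-5
D = 0.66·(2.02×10^-6 + 1.24×10^-5)^0.04 = 0.4226 m = 423 mm
Check: V = 2.54 m/s, Re = 1.34×10^6, f = 0.01159, h_f = 20.7 m ≈ 21.4 m ✓

D ≈ 423 mm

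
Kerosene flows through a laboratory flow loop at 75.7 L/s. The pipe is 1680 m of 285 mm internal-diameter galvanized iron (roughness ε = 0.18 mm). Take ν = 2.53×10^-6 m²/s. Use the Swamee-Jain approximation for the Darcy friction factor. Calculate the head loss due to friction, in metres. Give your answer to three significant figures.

V = 4Q/(πD²) = 4·0.0757/(π·0.285²) = 1.187 m/s
Re = VD/ν = 1.187·0.285/2.53×10^-6 = 1.34×10^5 → turbulent
ε/D = 0.18/285 = 6.32×10^-4
Swamee-Jain: f = 0.02032
h_f = f(L/D)V²/(2g) = 0.02032·(1680/0.285)·1.187²/(2·9.81) = 8.595 m

h_f ≈ 8.59 m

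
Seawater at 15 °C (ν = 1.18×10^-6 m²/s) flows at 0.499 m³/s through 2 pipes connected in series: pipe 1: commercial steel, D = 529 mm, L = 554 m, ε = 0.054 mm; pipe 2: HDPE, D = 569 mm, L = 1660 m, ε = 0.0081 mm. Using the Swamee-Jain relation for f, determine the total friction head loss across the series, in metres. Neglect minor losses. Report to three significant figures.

Pipe 1: V = 2.270 m/s, Re = 1.02×10^6, ε/D = 1.02×10^-4, f = 0.01352, h_1 = f(L/D)V²/2g = 3.720 m
Pipe 2: V = 1.962 m/s, Re = 9.46×10^5, ε/D = 1.42×10^-5, f = 0.01205, h_2 = f(L/D)V²/2g = 6.900 m
Series → Q common, losses add: H = Σh = 10.62 m

H ≈ 10.6 m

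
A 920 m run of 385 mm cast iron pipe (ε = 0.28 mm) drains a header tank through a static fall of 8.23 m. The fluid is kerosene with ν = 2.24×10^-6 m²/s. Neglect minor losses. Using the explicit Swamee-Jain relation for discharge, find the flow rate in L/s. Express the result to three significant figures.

Q ≈ 218 L/s

Swamee-Jain (Type II): Q = -0.965·√(gD⁵h_f/L)·ln[ε/(3.7D) + √(3.17ν²L/(gD³h_f))]
√(gD⁵h_f/L) = √(9.81·0.385⁵·8.23/920) = 0.02725
ε/(3.7D) = 1.97×10^-4; √(3.17ν²L/(gD³h_f)) = 5.64×10^-5
Q = -0.965·0.02725·ln(2.529×10^-4) = 0.2178 m³/s
Check: V = 1.87 m/s, Re = 3.21×10^5, f = 0.01945, h_f = 8.29 m ≈ 8.23 m ✓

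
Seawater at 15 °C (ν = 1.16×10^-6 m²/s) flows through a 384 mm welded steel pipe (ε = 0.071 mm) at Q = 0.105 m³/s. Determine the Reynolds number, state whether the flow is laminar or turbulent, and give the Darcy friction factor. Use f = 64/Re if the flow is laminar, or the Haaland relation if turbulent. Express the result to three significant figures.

V = 4Q/(πD²) = 0.9066 m/s
Re = VD/ν = 0.9066·0.384/1.16×10^-6 = 3.00×10^5
Re > 4000 → turbulent; ε/D = 1.85×10^-4
Haaland: f = 0.01594

Re ≈ 3.00×10^5; turbulent; f ≈ 0.0159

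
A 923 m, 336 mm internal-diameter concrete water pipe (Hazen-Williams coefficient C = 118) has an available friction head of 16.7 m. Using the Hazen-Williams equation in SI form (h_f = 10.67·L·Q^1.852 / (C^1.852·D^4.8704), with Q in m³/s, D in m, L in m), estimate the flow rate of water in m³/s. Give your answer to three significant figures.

Rearranging: Q = [h_f·C^1.852·D^4.8704 / (10.67·L)]^(1/1.852)
Q = [16.7·118^1.852·0.336^4.8704 / (10.67·923)]^0.540 = 0.2139 m³/s

Q ≈ 0.214 m³/s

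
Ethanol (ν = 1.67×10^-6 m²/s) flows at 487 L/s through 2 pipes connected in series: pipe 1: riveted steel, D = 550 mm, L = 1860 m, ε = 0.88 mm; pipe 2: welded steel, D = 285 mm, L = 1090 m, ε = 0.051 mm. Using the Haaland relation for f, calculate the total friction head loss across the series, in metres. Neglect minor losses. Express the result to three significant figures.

Pipe 1: V = 2.050 m/s, Re = 6.75×10^5, ε/D = 0.00160, f = 0.02242, h_1 = f(L/D)V²/2g = 16.23 m
Pipe 2: V = 7.634 m/s, Re = 1.30×10^6, ε/D = 1.79×10^-4, f = 0.01417, h_2 = f(L/D)V²/2g = 160.9 m
Series → Q common, losses add: H = Σh = 177.2 m

H ≈ 177 m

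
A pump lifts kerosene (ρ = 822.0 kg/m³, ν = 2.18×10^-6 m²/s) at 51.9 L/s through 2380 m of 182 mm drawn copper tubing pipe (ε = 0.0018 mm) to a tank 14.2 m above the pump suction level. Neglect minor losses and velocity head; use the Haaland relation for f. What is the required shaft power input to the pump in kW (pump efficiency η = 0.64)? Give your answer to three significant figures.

P_shaft ≈ 37.2 kW

V = 4Q/(πD²) = 1.995 m/s; Re = 1.67×10^5; ε/D = 9.89×10^-6; f = 0.01612
h_f = f(L/D)V²/2g = 42.76 m
Total head H = z + h_f = 14.2 + 42.76 = 56.96 m
P_hyd = ρgQH = 822.0·9.81·0.0519·56.96 = 23.84 kW
P_shaft = P_hyd/η = 23.84/0.64 = 37.24 kW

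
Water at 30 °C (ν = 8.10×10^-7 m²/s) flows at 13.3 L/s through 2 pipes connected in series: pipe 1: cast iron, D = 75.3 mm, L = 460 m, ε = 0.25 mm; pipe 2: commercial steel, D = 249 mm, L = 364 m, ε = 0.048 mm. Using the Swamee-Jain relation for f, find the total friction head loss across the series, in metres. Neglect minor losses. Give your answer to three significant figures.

H ≈ 76.6 m

Pipe 1: V = 2.987 m/s, Re = 2.78×10^5, ε/D = 0.00332, f = 0.02753, h_1 = f(L/D)V²/2g = 76.46 m
Pipe 2: V = 0.2731 m/s, Re = 8.40×10^4, ε/D = 1.93×10^-4, f = 0.01953, h_2 = f(L/D)V²/2g = 0.1086 m
Series → Q common, losses add: H = Σh = 76.57 m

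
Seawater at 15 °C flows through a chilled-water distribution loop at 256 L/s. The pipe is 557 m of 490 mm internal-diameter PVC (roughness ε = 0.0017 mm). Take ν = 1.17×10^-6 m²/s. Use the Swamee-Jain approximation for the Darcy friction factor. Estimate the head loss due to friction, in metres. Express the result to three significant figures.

V = 4Q/(πD²) = 4·0.256/(π·0.490²) = 1.358 m/s
Re = VD/ν = 1.358·0.490/1.17×10^-6 = 5.69×10^5 → turbulent
ε/D = 0.0017/490 = 3.47×10^-6
Swamee-Jain: f = 0.01286
h_f = f(L/D)V²/(2g) = 0.01286·(557/0.490)·1.358²/(2·9.81) = 1.373 m

h_f ≈ 1.37 m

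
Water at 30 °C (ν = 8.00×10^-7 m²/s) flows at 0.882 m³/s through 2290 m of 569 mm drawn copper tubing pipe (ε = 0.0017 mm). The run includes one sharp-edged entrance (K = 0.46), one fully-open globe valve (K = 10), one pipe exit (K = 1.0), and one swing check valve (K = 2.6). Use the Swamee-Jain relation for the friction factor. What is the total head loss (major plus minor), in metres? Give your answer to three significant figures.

H_L ≈ 33.7 m

V = 4Q/(πD²) = 3.469 m/s; V²/2g = 0.6132 m
Re = 2.47×10^6, ε/D = 2.99×10^-6 → f = 0.01016 (Swamee-Jain)
Major: h_f = f(L/D)·V²/2g = 0.01016·4025·0.6132 = 25.07 m
Minor: ΣK = 14.1; h_m = ΣK·V²/2g = 8.622 m
Total H_L = 25.07 + 8.622 = 33.69 m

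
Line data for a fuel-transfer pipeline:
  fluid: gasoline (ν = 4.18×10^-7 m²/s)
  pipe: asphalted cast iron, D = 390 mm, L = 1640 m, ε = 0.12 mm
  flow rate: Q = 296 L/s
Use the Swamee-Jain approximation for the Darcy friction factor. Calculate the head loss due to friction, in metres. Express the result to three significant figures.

V = 4Q/(πD²) = 4·0.296/(π·0.390²) = 2.478 m/s
Re = VD/ν = 2.478·0.390/4.18×10^-7 = 2.31×10^6 → turbulent
ε/D = 0.12/390 = 3.08×10^-4
Swamee-Jain: f = 0.01541
h_f = f(L/D)V²/(2g) = 0.01541·(1640/0.390)·2.478²/(2·9.81) = 20.28 m

h_f ≈ 20.3 m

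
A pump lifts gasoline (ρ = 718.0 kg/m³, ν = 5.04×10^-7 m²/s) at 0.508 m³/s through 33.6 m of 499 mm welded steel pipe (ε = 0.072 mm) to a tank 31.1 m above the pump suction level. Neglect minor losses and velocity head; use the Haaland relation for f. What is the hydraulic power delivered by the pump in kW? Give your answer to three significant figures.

V = 4Q/(πD²) = 2.598 m/s; Re = 2.57×10^6; ε/D = 1.44×10^-4; f = 0.01333
h_f = f(L/D)V²/2g = 0.3088 m
Total head H = z + h_f = 31.1 + 0.3088 = 31.41 m
P_hyd = ρgQH = 718.0·9.81·0.508·31.41 = 112.4 kW

P_hyd ≈ 112 kW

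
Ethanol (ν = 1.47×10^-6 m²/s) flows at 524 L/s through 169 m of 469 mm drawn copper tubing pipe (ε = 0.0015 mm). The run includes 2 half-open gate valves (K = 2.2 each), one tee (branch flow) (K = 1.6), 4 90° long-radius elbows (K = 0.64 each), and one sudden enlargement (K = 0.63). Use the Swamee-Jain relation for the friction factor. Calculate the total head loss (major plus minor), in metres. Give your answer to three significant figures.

V = 4Q/(πD²) = 3.033 m/s; V²/2g = 0.4689 m
Re = 9.68×10^5, ε/D = 3.20×10^-6 → f = 0.01175 (Swamee-Jain)
Major: h_f = f(L/D)·V²/2g = 0.01175·360.3·0.4689 = 1.985 m
Minor: ΣK = 9.19; h_m = ΣK·V²/2g = 4.309 m
Total H_L = 1.985 + 4.309 = 6.295 m

H_L ≈ 6.29 m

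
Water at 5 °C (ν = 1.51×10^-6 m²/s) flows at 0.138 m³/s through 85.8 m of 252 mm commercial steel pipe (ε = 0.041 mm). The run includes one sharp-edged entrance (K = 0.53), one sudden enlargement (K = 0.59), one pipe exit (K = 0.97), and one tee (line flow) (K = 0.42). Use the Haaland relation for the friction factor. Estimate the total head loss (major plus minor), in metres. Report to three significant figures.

V = 4Q/(πD²) = 2.767 m/s; V²/2g = 0.3902 m
Re = 4.62×10^5, ε/D = 1.63×10^-4 → f = 0.01504 (Haaland)
Major: h_f = f(L/D)·V²/2g = 0.01504·340.5·0.3902 = 1.998 m
Minor: ΣK = 2.51; h_m = ΣK·V²/2g = 0.9794 m
Total H_L = 1.998 + 0.9794 = 2.978 m

H_L ≈ 2.98 m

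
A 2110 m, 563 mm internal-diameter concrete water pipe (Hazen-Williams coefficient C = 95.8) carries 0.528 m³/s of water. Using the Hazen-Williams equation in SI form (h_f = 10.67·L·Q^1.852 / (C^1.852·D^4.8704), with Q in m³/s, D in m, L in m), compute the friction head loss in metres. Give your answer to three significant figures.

h_f ≈ 24.2 m

h_f = 10.67·2110·0.528^1.852 / (95.8^1.852·0.563^4.8704) = 24.23 m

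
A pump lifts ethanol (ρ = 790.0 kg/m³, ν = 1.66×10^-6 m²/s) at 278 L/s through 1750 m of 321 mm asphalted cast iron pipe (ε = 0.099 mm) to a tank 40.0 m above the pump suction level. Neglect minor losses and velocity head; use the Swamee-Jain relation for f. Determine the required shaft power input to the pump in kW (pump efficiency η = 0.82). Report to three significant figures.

V = 4Q/(πD²) = 3.435 m/s; Re = 6.64×10^5; ε/D = 3.08×10^-4; f = 0.01615
h_f = f(L/D)V²/2g = 52.96 m
Total head H = z + h_f = 40.0 + 52.96 = 92.96 m
P_hyd = ρgQH = 790.0·9.81·0.278·92.96 = 200.3 kW
P_shaft = P_hyd/η = 200.3/0.82 = 244.2 kW

P_shaft ≈ 244 kW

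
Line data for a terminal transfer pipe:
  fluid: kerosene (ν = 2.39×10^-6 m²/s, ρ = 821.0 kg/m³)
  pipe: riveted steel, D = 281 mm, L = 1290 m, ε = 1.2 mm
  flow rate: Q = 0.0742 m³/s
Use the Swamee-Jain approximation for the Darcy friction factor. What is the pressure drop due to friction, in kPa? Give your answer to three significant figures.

V = 4Q/(πD²) = 4·0.0742/(π·0.281²) = 1.196 m/s
Re = VD/ν = 1.196·0.281/2.39×10^-6 = 1.41×10^5 → turbulent
ε/D = 1.2/281 = 0.00427
Swamee-Jain: f = 0.02993
h_f = f(L/D)V²/(2g) = 0.02993·(1290/0.281)·1.196²/(2·9.81) = 10.02 m
Δp = ρg·h_f = 821.0·9.81·10.02 = 80.74 kPa

Δp ≈ 80.7 kPa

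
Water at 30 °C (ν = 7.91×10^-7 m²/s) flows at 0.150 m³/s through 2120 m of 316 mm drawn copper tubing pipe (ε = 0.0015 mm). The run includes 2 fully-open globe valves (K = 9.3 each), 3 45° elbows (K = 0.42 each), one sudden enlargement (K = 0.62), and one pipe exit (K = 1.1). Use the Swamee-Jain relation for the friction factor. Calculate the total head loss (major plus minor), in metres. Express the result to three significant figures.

H_L ≈ 19.3 m

V = 4Q/(πD²) = 1.913 m/s; V²/2g = 0.1864 m
Re = 7.64×10^5, ε/D = 4.75×10^-6 → f = 0.01225 (Swamee-Jain)
Major: h_f = f(L/D)·V²/2g = 0.01225·6709·0.1864 = 15.33 m
Minor: ΣK = 21.6; h_m = ΣK·V²/2g = 4.024 m
Total H_L = 15.33 + 4.024 = 19.35 m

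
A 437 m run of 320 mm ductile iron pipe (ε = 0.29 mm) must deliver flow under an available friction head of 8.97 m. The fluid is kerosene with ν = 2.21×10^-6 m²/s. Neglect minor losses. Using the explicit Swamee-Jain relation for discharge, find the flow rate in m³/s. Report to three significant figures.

Q ≈ 0.204 m³/s

Swamee-Jain (Type II): Q = -0.965·√(gD⁵h_f/L)·ln[ε/(3.7D) + √(3.17ν²L/(gD³h_f))]
√(gD⁵h_f/L) = √(9.81·0.320⁵·8.97/437) = 0.02599
ε/(3.7D) = 2.45×10^-4; √(3.17ν²L/(gD³h_f)) = 4.84×10^-5
Q = -0.965·0.02599·ln(2.934×10^-4) = 0.2040 m³/s
Check: V = 2.54 m/s, Re = 3.67×10^5, f = 0.02016, h_f = 9.03 m ≈ 8.97 m ✓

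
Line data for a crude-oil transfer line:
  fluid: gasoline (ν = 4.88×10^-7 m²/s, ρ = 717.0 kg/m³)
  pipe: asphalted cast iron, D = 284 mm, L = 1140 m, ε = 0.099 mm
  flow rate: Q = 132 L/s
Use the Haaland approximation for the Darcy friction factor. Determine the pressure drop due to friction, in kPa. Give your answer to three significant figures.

V = 4Q/(πD²) = 4·0.132/(π·0.284²) = 2.084 m/s
Re = VD/ν = 2.084·0.284/4.88×10^-7 = 1.21×10^6 → turbulent
ε/D = 0.099/284 = 3.49×10^-4
Haaland: f = 0.01593
h_f = f(L/D)V²/(2g) = 0.01593·(1140/0.284)·2.084²/(2·9.81) = 14.15 m
Δp = ρg·h_f = 717.0·9.81·14.15 = 99.55 kPa

Δp ≈ 99.5 kPa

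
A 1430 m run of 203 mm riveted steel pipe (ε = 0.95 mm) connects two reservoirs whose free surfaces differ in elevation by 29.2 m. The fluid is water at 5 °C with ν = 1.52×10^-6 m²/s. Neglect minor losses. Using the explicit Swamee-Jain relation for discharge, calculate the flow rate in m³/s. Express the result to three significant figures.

Q ≈ 0.0531 m³/s

Swamee-Jain (Type II): Q = -0.965·√(gD⁵h_f/L)·ln[ε/(3.7D) + √(3.17ν²L/(gD³h_f))]
√(gD⁵h_f/L) = √(9.81·0.203⁵·29.2/1430) = 0.008310
ε/(3.7D) = 0.00126; √(3.17ν²L/(gD³h_f)) = 6.61×10^-5
Q = -0.965·0.008310·ln(0.001331) = 0.05310 m³/s
Check: V = 1.64 m/s, Re = 2.19×10^5, f = 0.03039, h_f = 29.4 m ≈ 29.2 m ✓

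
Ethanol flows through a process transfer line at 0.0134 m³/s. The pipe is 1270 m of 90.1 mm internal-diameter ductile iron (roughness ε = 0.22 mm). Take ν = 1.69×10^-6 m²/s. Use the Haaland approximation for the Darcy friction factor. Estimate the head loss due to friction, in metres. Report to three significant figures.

V = 4Q/(πD²) = 4·0.0134/(π·0.0901²) = 2.102 m/s
Re = VD/ν = 2.102·0.0901/1.69×10^-6 = 1.12×10^5 → turbulent
ε/D = 0.22/90.1 = 0.00244
Haaland: f = 0.02596
h_f = f(L/D)V²/(2g) = 0.02596·(1270/0.0901)·2.102²/(2·9.81) = 82.38 m

h_f ≈ 82.4 m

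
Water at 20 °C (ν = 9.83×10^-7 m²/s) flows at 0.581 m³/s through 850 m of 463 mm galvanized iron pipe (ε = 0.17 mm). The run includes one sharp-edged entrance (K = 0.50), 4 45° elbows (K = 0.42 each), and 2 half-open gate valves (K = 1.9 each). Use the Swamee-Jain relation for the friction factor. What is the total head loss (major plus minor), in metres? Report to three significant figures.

H_L ≈ 21.5 m

V = 4Q/(πD²) = 3.451 m/s; V²/2g = 0.6069 m
Re = 1.63×10^6, ε/D = 3.67×10^-4 → f = 0.01608 (Swamee-Jain)
Major: h_f = f(L/D)·V²/2g = 0.01608·1836·0.6069 = 17.92 m
Minor: ΣK = 5.98; h_m = ΣK·V²/2g = 3.630 m
Total H_L = 17.92 + 3.630 = 21.55 m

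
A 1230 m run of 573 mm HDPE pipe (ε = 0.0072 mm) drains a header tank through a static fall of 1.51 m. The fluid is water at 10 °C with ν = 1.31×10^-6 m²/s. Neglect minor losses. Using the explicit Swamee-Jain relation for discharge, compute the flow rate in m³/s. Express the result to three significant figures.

Swamee-Jain (Type II): Q = -0.965·√(gD⁵h_f/L)·ln[ε/(3.7D) + √(3.17ν²L/(gD³h_f))]
√(gD⁵h_f/L) = √(9.81·0.573⁵·1.51/1230) = 0.02727
ε/(3.7D) = 3.40×10^-6; √(3.17ν²L/(gD³h_f)) = 4.90×10^-5
Q = -0.965·0.02727·ln(5.240×10^-5) = 0.2594 m³/s
Check: V = 1.01 m/s, Re = 4.40×10^5, f = 0.01358, h_f = 1.50 m ≈ 1.51 m ✓

Q ≈ 0.259 m³/s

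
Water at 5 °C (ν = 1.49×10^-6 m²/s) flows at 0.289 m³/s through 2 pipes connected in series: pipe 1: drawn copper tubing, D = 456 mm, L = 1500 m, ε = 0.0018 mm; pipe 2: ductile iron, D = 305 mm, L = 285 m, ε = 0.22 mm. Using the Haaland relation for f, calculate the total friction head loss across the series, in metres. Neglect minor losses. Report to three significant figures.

Pipe 1: V = 1.770 m/s, Re = 5.42×10^5, ε/D = 3.95×10^-6, f = 0.01292, h_1 = f(L/D)V²/2g = 6.785 m
Pipe 2: V = 3.956 m/s, Re = 8.10×10^5, ε/D = 7.21×10^-4, f = 0.01861, h_2 = f(L/D)V²/2g = 13.87 m
Series → Q common, losses add: H = Σh = 20.66 m

H ≈ 20.7 m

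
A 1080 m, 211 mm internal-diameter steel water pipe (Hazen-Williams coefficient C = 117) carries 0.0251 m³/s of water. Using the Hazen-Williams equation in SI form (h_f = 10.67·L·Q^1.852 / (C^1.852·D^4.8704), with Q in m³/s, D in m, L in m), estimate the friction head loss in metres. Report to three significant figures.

h_f ≈ 3.62 m

h_f = 10.67·1080·0.0251^1.852 / (117^1.852·0.211^4.8704) = 3.618 m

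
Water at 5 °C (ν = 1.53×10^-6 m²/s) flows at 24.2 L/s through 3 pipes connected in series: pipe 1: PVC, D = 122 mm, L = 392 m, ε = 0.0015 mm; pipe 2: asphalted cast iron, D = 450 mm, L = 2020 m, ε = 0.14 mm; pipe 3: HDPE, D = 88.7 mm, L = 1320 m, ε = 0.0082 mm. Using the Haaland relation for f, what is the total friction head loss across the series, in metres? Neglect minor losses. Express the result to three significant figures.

H ≈ 195 m

Pipe 1: V = 2.070 m/s, Re = 1.65×10^5, ε/D = 1.23×10^-5, f = 0.01616, h_1 = f(L/D)V²/2g = 11.34 m
Pipe 2: V = 0.1522 m/s, Re = 4.48×10^4, ε/D = 3.11×10^-4, f = 0.02213, h_2 = f(L/D)V²/2g = 0.1172 m
Pipe 3: V = 3.916 m/s, Re = 2.27×10^5, ε/D = 9.24×10^-5, f = 0.01581, h_3 = f(L/D)V²/2g = 183.9 m
Series → Q common, losses add: H = Σh = 195.4 m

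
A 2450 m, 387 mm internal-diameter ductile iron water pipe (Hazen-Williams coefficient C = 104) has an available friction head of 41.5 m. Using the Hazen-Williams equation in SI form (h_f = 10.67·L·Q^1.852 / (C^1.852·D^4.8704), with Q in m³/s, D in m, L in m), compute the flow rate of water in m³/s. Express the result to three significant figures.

Q ≈ 0.264 m³/s

Rearranging: Q = [h_f·C^1.852·D^4.8704 / (10.67·L)]^(1/1.852)
Q = [41.5·104^1.852·0.387^4.8704 / (10.67·2450)]^0.540 = 0.2638 m³/s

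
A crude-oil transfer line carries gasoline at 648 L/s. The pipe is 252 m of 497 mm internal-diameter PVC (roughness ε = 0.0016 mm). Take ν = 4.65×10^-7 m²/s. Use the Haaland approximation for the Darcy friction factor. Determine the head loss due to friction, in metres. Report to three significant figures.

V = 4Q/(πD²) = 4·0.648/(π·0.497²) = 3.340 m/s
Re = VD/ν = 3.340·0.497/4.65×10^-7 = 3.57×10^6 → turbulent
ε/D = 0.0016/497 = 3.22×10^-6
Haaland: f = 0.009588
h_f = f(L/D)V²/(2g) = 0.009588·(252/0.497)·3.340²/(2·9.81) = 2.765 m

h_f ≈ 2.76 m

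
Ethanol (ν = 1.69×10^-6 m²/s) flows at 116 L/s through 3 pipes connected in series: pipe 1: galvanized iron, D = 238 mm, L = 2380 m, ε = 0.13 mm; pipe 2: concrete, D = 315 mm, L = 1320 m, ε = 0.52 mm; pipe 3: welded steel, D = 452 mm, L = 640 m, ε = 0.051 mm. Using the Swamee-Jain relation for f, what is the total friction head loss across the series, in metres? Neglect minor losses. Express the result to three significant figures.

Pipe 1: V = 2.607 m/s, Re = 3.67×10^5, ε/D = 5.46×10^-4, f = 0.01836, h_1 = f(L/D)V²/2g = 63.61 m
Pipe 2: V = 1.488 m/s, Re = 2.77×10^5, ε/D = 0.00165, f = 0.02316, h_2 = f(L/D)V²/2g = 10.96 m
Pipe 3: V = 0.7229 m/s, Re = 1.93×10^5, ε/D = 1.13×10^-4, f = 0.01658, h_3 = f(L/D)V²/2g = 0.6252 m
Series → Q common, losses add: H = Σh = 75.19 m

H ≈ 75.2 m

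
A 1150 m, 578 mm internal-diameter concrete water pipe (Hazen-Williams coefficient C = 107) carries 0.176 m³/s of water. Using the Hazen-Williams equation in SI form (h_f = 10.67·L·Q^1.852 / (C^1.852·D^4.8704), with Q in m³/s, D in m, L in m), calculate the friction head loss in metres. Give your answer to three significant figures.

h_f ≈ 1.24 m

h_f = 10.67·1150·0.176^1.852 / (107^1.852·0.578^4.8704) = 1.238 m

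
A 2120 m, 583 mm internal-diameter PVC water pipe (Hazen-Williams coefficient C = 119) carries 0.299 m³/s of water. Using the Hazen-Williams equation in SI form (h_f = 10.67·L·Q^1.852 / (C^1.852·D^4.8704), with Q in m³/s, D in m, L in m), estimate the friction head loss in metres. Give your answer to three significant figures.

h_f ≈ 4.80 m

h_f = 10.67·2120·0.299^1.852 / (119^1.852·0.583^4.8704) = 4.795 m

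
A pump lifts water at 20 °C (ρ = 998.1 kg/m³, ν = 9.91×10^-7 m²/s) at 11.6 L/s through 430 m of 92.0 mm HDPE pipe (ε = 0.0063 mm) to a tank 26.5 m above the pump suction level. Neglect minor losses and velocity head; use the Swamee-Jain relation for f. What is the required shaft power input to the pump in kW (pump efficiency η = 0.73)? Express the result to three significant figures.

V = 4Q/(πD²) = 1.745 m/s; Re = 1.62×10^5; ε/D = 6.85×10^-5; f = 0.01673
h_f = f(L/D)V²/2g = 12.13 m
Total head H = z + h_f = 26.5 + 12.13 = 38.63 m
P_hyd = ρgQH = 998.1·9.81·0.0116·38.63 = 4.388 kW
P_shaft = P_hyd/η = 4.388/0.73 = 6.011 kW

P_shaft ≈ 6.01 kW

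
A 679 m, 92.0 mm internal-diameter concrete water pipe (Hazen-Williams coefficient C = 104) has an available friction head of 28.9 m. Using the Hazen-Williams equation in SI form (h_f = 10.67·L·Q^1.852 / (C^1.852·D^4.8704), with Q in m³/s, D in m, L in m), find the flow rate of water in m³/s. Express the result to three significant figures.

Rearranging: Q = [h_f·C^1.852·D^4.8704 / (10.67·L)]^(1/1.852)
Q = [28.9·104^1.852·0.0920^4.8704 / (10.67·679)]^0.540 = 0.009921 m³/s

Q ≈ 0.00992 m³/s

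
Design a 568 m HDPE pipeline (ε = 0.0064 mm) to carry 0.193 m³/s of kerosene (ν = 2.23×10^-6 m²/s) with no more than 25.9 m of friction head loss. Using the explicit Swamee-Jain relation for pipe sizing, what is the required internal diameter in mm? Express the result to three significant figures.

Swamee-Jain (Type III): D = 0.66·[ε^1.25·(LQ²/(gh_f))^4.75 + ν·Q^9.4·(L/(gh_f))^5.2]^0.04
LQ²/(gh_f) = 0.08327; L/(gh_f) = 2.236
Term 1 = ε^1.25·(…)^4.75 = 2.40×10^-12; Term 2 = ν·Q^9.4·(…)^5.2 = 2.81×10^-11
D = 0.66·(2.40×10^-12 + 2.81×10^-11)^0.04 = 0.2506 m = 251 mm
Check: V = 3.91 m/s, Re = 4.40×10^5, f = 0.01377, h_f = 24.4 m ≈ 25.9 m ✓

D ≈ 251 mm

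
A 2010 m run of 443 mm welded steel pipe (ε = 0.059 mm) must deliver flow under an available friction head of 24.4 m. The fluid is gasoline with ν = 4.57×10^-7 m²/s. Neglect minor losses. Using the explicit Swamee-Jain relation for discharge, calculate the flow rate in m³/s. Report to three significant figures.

Q ≈ 0.436 m³/s

Swamee-Jain (Type II): Q = -0.965·√(gD⁵h_f/L)·ln[ε/(3.7D) + √(3.17ν²L/(gD³h_f))]
√(gD⁵h_f/L) = √(9.81·0.443⁵·24.4/2010) = 0.04508
ε/(3.7D) = 3.60×10^-5; √(3.17ν²L/(gD³h_f)) = 8.00×10^-6
Q = -0.965·0.04508·ln(4.399×10^-5) = 0.4363 m³/s
Check: V = 2.83 m/s, Re = 2.74×10^6, f = 0.01324, h_f = 24.5 m ≈ 24.4 m ✓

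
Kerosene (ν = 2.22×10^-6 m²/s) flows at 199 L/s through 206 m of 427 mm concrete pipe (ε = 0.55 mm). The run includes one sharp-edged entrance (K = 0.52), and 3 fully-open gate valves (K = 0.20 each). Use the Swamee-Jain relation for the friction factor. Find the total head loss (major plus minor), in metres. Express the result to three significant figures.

H_L ≈ 1.15 m

V = 4Q/(πD²) = 1.390 m/s; V²/2g = 0.09843 m
Re = 2.67×10^5, ε/D = 0.00129 → f = 0.02197 (Swamee-Jain)
Major: h_f = f(L/D)·V²/2g = 0.02197·482.4·0.09843 = 1.043 m
Minor: ΣK = 1.12; h_m = ΣK·V²/2g = 0.1102 m
Total H_L = 1.043 + 0.1102 = 1.153 m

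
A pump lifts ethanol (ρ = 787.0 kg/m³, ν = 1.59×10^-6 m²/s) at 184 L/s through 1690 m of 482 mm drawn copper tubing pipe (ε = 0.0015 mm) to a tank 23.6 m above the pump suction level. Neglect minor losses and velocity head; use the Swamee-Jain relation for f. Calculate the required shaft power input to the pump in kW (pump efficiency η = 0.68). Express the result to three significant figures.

V = 4Q/(πD²) = 1.008 m/s; Re = 3.06×10^5; ε/D = 3.11×10^-6; f = 0.01436
h_f = f(L/D)V²/2g = 2.610 m
Total head H = z + h_f = 23.6 + 2.610 = 26.21 m
P_hyd = ρgQH = 787.0·9.81·0.184·26.21 = 37.23 kW
P_shaft = P_hyd/η = 37.23/0.68 = 54.75 kW

P_shaft ≈ 54.8 kW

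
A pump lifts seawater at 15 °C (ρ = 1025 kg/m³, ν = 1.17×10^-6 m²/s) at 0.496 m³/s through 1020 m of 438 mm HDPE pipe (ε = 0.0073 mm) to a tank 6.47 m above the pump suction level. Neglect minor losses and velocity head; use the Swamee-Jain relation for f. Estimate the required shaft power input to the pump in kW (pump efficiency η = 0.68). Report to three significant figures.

V = 4Q/(πD²) = 3.292 m/s; Re = 1.23×10^6; ε/D = 1.67×10^-5; f = 0.01166
h_f = f(L/D)V²/2g = 15.00 m
Total head H = z + h_f = 6.47 + 15.00 = 21.47 m
P_hyd = ρgQH = 1025·9.81·0.496·21.47 = 107.1 kW
P_shaft = P_hyd/η = 107.1/0.68 = 157.5 kW

P_shaft ≈ 157 kW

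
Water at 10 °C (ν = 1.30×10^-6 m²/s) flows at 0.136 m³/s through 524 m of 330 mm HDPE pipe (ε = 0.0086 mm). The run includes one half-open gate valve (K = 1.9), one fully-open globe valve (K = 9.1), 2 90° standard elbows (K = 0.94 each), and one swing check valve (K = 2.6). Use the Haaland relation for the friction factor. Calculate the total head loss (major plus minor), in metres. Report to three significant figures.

V = 4Q/(πD²) = 1.590 m/s; V²/2g = 0.1289 m
Re = 4.04×10^5, ε/D = 2.61×10^-5 → f = 0.01385 (Haaland)
Major: h_f = f(L/D)·V²/2g = 0.01385·1588·0.1289 = 2.833 m
Minor: ΣK = 15.5; h_m = ΣK·V²/2g = 1.995 m
Total H_L = 2.833 + 1.995 = 4.828 m

H_L ≈ 4.83 m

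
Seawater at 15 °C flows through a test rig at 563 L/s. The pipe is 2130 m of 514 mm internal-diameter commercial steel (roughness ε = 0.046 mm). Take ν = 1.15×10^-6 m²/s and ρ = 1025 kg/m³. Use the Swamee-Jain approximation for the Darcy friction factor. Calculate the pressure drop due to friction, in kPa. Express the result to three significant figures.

Δp ≈ 205 kPa

V = 4Q/(πD²) = 4·0.563/(π·0.514²) = 2.713 m/s
Re = VD/ν = 2.713·0.514/1.15×10^-6 = 1.21×10^6 → turbulent
ε/D = 0.046/514 = 8.95×10^-5
Swamee-Jain: f = 0.01314
h_f = f(L/D)V²/(2g) = 0.01314·(2130/0.514)·2.713²/(2·9.81) = 20.43 m
Δp = ρg·h_f = 1025·9.81·20.43 = 205.4 kPa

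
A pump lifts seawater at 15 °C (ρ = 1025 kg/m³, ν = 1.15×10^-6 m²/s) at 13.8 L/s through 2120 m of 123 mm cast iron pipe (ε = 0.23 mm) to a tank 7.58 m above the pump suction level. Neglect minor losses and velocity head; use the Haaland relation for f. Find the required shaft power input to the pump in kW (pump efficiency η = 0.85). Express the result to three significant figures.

P_shaft ≈ 5.95 kW

V = 4Q/(πD²) = 1.161 m/s; Re = 1.24×10^5; ε/D = 0.00187; f = 0.02434
h_f = f(L/D)V²/2g = 28.84 m
Total head H = z + h_f = 7.58 + 28.84 = 36.42 m
P_hyd = ρgQH = 1025·9.81·0.0138·36.42 = 5.054 kW
P_shaft = P_hyd/η = 5.054/0.85 = 5.946 kW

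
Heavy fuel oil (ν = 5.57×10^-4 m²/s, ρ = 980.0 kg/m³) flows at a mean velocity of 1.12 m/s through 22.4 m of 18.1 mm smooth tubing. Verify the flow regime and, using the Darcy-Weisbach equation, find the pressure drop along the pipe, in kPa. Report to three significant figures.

Re = VD/ν = 1.12·0.01810/5.57×10^-4 = 36.4 → laminar (Re < 2300)
f = 64/Re = 1.758
h_f = f(L/D)V²/(2g) = 1.758·(22.4/0.01810)·1.12²/(2·9.81) = 139.1 m
Δp = ρg·h_f = 980.0·9.81·139.1 = 1338 kPa

Δp ≈ 1340 kPa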